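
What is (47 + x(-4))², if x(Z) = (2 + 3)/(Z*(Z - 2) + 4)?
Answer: 1745041/784 ≈ 2225.8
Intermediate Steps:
x(Z) = 5/(4 + Z*(-2 + Z)) (x(Z) = 5/(Z*(-2 + Z) + 4) = 5/(4 + Z*(-2 + Z)))
(47 + x(-4))² = (47 + 5/(4 + (-4)² - 2*(-4)))² = (47 + 5/(4 + 16 + 8))² = (47 + 5/28)² = (1321/28)² = 1745041/784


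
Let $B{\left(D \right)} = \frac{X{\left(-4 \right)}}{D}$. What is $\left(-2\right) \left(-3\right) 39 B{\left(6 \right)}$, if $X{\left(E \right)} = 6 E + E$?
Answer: $-1092$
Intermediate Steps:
$X{\left(E \right)} = 7 E$
$B{\left(D \right)} = - \frac{28}{D}$ ($B{\left(D \right)} = \frac{7 \left(-4\right)}{D} = - \frac{28}{D}$)
$\left(-2\right) \left(-3\right) 39 B{\left(6 \right)} = \left(-2\right) \left(-3\right) 39 \left(- \frac{28}{6}\right) = 6 \cdot 39 \left(\left(-28\right) \frac{1}{6}\right) = 234 \left(- \frac{14}{3}\right) = -1092$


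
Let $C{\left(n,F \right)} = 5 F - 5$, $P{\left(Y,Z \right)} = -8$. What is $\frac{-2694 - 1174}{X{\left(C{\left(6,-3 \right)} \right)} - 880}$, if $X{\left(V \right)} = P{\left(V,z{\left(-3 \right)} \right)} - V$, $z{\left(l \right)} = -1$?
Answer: $\frac{967}{217} \approx 4.4562$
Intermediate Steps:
$C{\left(n,F \right)} = -5 + 5 F$
$X{\left(V \right)} = -8 - V$
$\frac{-2694 - 1174}{X{\left(C{\left(6,-3 \right)} \right)} - 880} = \frac{-2694 - 1174}{\left(-8 - \left(-5 + 5 \left(-3\right)\right)\right) - 880} = - \frac{3868}{\left(-8 - \left(-5 - 15\right)\right) - 880} = - \frac{3868}{\left(-8 - -20\right) - 880} = - \frac{3868}{\left(-8 + 20\right) - 880} = - \frac{3868}{12 - 880} = - \frac{3868}{-868} = \left(-3868\right) \left(- \frac{1}{868}\right) = \frac{967}{217}$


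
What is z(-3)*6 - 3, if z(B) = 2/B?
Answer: -7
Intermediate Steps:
z(-3)*6 - 3 = (2/(-3))*6 - 3 = (2*(-⅓))*6 - 3 = -⅔*6 - 3 = -4 - 3 = -7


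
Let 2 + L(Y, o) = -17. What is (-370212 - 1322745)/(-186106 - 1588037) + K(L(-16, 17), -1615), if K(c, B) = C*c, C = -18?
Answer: 28973803/84483 ≈ 342.95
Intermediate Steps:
L(Y, o) = -19 (L(Y, o) = -2 - 17 = -19)
K(c, B) = -18*c
(-370212 - 1322745)/(-186106 - 1588037) + K(L(-16, 17), -1615) = (-370212 - 1322745)/(-186106 - 1588037) - 18*(-19) = -1692957/(-1774143) + 342 = -1692957*(-1/1774143) + 342 = 80617/84483 + 342 = 28973803/84483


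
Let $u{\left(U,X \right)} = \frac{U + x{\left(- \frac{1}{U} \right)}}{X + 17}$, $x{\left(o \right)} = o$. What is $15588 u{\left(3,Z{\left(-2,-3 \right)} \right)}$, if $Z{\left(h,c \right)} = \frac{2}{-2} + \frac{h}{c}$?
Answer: $\frac{62352}{25} \approx 2494.1$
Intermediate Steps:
$Z{\left(h,c \right)} = -1 + \frac{h}{c}$ ($Z{\left(h,c \right)} = 2 \left(- \frac{1}{2}\right) + \frac{h}{c} = -1 + \frac{h}{c}$)
$u{\left(U,X \right)} = \frac{U - \frac{1}{U}}{17 + X}$ ($u{\left(U,X \right)} = \frac{U - \frac{1}{U}}{X + 17} = \frac{U - \frac{1}{U}}{17 + X}$)
$15588 u{\left(3,Z{\left(-2,-3 \right)} \right)} = 15588 \frac{-1 + 3^{2}}{3 \left(17 + \frac{-2 - -3}{-3}\right)} = 15588 \frac{-1 + 9}{3 \left(17 - \frac{-2 + 3}{3}\right)} = 15588 \cdot \frac{1}{3} \frac{1}{17 - \frac{1}{3}} \cdot 8 = 15588 \cdot \frac{1}{3} \frac{1}{\frac{50}{3}} \cdot 8 = 15588 \cdot \frac{1}{3} \cdot \frac{3}{50} \cdot 8 = 15588 \cdot \frac{4}{25} = \frac{62352}{25}$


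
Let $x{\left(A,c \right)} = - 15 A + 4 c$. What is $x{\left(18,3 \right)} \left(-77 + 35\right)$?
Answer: $10836$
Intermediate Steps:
$x{\left(18,3 \right)} \left(-77 + 35\right) = \left(\left(-15\right) 18 + 4 \cdot 3\right) \left(-77 + 35\right) = \left(-270 + 12\right) \left(-42\right) = \left(-258\right) \left(-42\right) = 10836$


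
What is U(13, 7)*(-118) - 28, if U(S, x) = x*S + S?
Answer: -12300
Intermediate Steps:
U(S, x) = S + S*x (U(S, x) = S*x + S = S + S*x)
U(13, 7)*(-118) - 28 = (13*(1 + 7))*(-118) - 28 = (13*8)*(-118) - 28 = 104*(-118) - 28 = -12272 - 28 = -12300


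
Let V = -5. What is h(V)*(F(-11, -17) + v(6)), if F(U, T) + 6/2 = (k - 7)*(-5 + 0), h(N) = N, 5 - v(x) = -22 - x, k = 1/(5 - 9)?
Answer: -1325/4 ≈ -331.25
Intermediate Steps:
k = -¼ (k = 1/(-4) = -¼ ≈ -0.25000)
v(x) = 27 + x (v(x) = 5 - (-22 - x) = 5 + (22 + x) = 27 + x)
F(U, T) = 133/4 (F(U, T) = -3 + (-¼ - 7)*(-5 + 0) = -3 - 29/4*(-5) = -3 + 145/4 = 133/4)
h(V)*(F(-11, -17) + v(6)) = -5*(133/4 + (27 + 6)) = -5*(133/4 + 33) = -5*265/4 = -1325/4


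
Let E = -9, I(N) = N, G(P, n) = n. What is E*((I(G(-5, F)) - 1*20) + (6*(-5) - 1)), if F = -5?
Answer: 504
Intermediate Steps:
E*((I(G(-5, F)) - 1*20) + (6*(-5) - 1)) = -9*((-5 - 1*20) + (6*(-5) - 1)) = -9*((-5 - 20) + (-30 - 1)) = -9*(-25 - 31) = -9*(-56) = 504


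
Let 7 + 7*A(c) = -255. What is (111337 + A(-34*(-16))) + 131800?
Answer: 1701697/7 ≈ 2.4310e+5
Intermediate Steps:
A(c) = -262/7 (A(c) = -1 + (1/7)*(-255) = -1 - 255/7 = -262/7)
(111337 + A(-34*(-16))) + 131800 = (111337 - 262/7) + 131800 = 779097/7 + 131800 = 1701697/7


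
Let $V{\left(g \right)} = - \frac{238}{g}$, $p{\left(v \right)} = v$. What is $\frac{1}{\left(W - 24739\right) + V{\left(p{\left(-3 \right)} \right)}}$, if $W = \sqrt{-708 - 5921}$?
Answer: $- \frac{221937}{5472952102} - \frac{9 i \sqrt{6629}}{5472952102} \approx -4.0552 \cdot 10^{-5} - 1.3389 \cdot 10^{-7} i$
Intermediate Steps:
$W = i \sqrt{6629}$ ($W = \sqrt{-6629} = i \sqrt{6629} \approx 81.419 i$)
$\frac{1}{\left(W - 24739\right) + V{\left(p{\left(-3 \right)} \right)}} = \frac{1}{\left(i \sqrt{6629} - 24739\right) - \frac{238}{-3}} = \frac{1}{\left(i \sqrt{6629} - 24739\right) - - \frac{238}{3}} = \frac{1}{\left(-24739 + i \sqrt{6629}\right) + \frac{238}{3}} = \frac{1}{- \frac{73979}{3} + i \sqrt{6629}}$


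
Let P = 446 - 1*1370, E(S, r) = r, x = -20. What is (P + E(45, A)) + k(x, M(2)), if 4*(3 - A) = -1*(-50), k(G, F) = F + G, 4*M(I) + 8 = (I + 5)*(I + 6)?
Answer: -1883/2 ≈ -941.50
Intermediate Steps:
M(I) = -2 + (5 + I)*(6 + I)/4 (M(I) = -2 + ((I + 5)*(I + 6))/4 = -2 + ((5 + I)*(6 + I))/4 = -2 + (5 + I)*(6 + I)/4)
A = -19/2 (A = 3 - (-1)*(-50)/4 = 3 - 1/4*50 = 3 - 25/2 = -19/2 ≈ -9.5000)
P = -924 (P = 446 - 1370 = -924)
(P + E(45, A)) + k(x, M(2)) = (-924 - 19/2) + ((11/2 + (1/4)*2**2 + (11/4)*2) - 20) = -1867/2 + ((11/2 + (1/4)*4 + 11/2) - 20) = -1867/2 + ((11/2 + 1 + 11/2) - 20) = -1867/2 + (12 - 20) = -1867/2 - 8 = -1883/2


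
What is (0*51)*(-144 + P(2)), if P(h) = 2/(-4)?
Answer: 0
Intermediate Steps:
P(h) = -1/2 (P(h) = 2*(-1/4) = -1/2)
(0*51)*(-144 + P(2)) = (0*51)*(-144 - 1/2) = 0*(-289/2) = 0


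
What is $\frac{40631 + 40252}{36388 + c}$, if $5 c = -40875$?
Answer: $\frac{80883}{28213} \approx 2.8669$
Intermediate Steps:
$c = -8175$ ($c = \frac{1}{5} \left(-40875\right) = -8175$)
$\frac{40631 + 40252}{36388 + c} = \frac{40631 + 40252}{36388 - 8175} = \frac{80883}{28213}$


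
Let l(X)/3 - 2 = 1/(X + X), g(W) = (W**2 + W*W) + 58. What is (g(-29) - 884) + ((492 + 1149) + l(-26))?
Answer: 130153/52 ≈ 2502.9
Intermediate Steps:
g(W) = 58 + 2*W**2 (g(W) = (W**2 + W**2) + 58 = 2*W**2 + 58 = 58 + 2*W**2)
l(X) = 6 + 3/(2*X) (l(X) = 6 + 3/(X + X) = 6 + 3/((2*X)) = 6 + 3*(1/(2*X)) = 6 + 3/(2*X))
(g(-29) - 884) + ((492 + 1149) + l(-26)) = ((58 + 2*(-29)**2) - 884) + ((492 + 1149) + (6 + (3/2)/(-26))) = ((58 + 2*841) - 884) + (1641 + (6 + (3/2)*(-1/26))) = ((58 + 1682) - 884) + (1641 + (6 - 3/52)) = (1740 - 884) + (1641 + 309/52) = 856 + 85641/52 = 130153/52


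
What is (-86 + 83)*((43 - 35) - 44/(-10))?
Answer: -186/5 ≈ -37.200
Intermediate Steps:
(-86 + 83)*((43 - 35) - 44/(-10)) = -3*(8 - 44*(-⅒)) = -3*(8 + 22/5) = -3*62/5 = -186/5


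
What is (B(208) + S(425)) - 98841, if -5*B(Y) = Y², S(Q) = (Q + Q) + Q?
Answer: -531094/5 ≈ -1.0622e+5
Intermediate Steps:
S(Q) = 3*Q (S(Q) = 2*Q + Q = 3*Q)
B(Y) = -Y²/5
(B(208) + S(425)) - 98841 = (-⅕*208² + 3*425) - 98841 = (-⅕*43264 + 1275) - 98841 = (-43264/5 + 1275) - 98841 = -36889/5 - 98841 = -531094/5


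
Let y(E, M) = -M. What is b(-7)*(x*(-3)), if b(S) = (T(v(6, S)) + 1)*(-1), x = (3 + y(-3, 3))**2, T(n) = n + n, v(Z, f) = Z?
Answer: 0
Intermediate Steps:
T(n) = 2*n
x = 0 (x = (3 - 1*3)**2 = (3 - 3)**2 = 0**2 = 0)
b(S) = -13 (b(S) = (2*6 + 1)*(-1) = (12 + 1)*(-1) = 13*(-1) = -13)
b(-7)*(x*(-3)) = -0*(-3) = -13*0 = 0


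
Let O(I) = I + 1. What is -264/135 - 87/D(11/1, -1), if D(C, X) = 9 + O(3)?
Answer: -5059/585 ≈ -8.6479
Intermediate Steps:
O(I) = 1 + I
D(C, X) = 13 (D(C, X) = 9 + (1 + 3) = 9 + 4 = 13)
-264/135 - 87/D(11/1, -1) = -264/135 - 87/13 = -264*1/135 - 87*1/13 = -88/45 - 87/13 = -5059/585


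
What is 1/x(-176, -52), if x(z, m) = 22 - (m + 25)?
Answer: 1/49 ≈ 0.020408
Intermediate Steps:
x(z, m) = -3 - m (x(z, m) = 22 - (25 + m) = 22 + (-25 - m) = -3 - m)
1/x(-176, -52) = 1/(-3 - 1*(-52)) = 1/(-3 + 52) = 1/49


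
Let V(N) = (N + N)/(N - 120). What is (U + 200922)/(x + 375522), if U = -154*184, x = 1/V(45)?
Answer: 1035516/2253127 ≈ 0.45959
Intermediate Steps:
V(N) = 2*N/(-120 + N) (V(N) = (2*N)/(-120 + N) = 2*N/(-120 + N))
x = -⅚ (x = 1/(2*45/(-120 + 45)) = 1/(2*45/(-75)) = 1/(2*45*(-1/75)) = 1/(-6/5) = -⅚ ≈ -0.83333)
U = -28336
(U + 200922)/(x + 375522) = (-28336 + 200922)/(-⅚ + 375522) = 172586/(2253127/6) = 172586*(6/2253127) = 1035516/2253127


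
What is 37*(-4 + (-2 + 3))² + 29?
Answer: 362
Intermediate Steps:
37*(-4 + (-2 + 3))² + 29 = 37*(-4 + 1)² + 29 = 37*(-3)² + 29 = 37*9 + 29 = 333 + 29 = 362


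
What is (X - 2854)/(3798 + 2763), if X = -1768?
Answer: -4622/6561 ≈ -0.70447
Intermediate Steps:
(X - 2854)/(3798 + 2763) = (-1768 - 2854)/(3798 + 2763) = -4622/6561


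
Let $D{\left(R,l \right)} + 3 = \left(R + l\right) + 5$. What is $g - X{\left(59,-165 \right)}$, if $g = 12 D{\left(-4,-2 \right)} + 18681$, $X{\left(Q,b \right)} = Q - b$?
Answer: $18409$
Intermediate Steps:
$D{\left(R,l \right)} = 2 + R + l$ ($D{\left(R,l \right)} = -3 + \left(\left(R + l\right) + 5\right) = -3 + \left(5 + R + l\right) = 2 + R + l$)
$g = 18633$ ($g = 12 \left(2 - 4 - 2\right) + 18681 = 12 \left(-4\right) + 18681 = -48 + 18681 = 18633$)
$g - X{\left(59,-165 \right)} = 18633 - \left(59 - -165\right) = 18633 - \left(59 + 165\right) = 18633 - 224 = 18409$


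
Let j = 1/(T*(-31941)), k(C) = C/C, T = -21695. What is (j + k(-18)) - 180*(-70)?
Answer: 8731988896996/692959995 ≈ 12601.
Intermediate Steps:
k(C) = 1
j = 1/692959995 (j = 1/(-21695*(-31941)) = -1/21695*(-1/31941) = 1/692959995 ≈ 1.4431e-9)
(j + k(-18)) - 180*(-70) = (1/692959995 + 1) - 180*(-70) = 692959996/692959995 + 12600 = 8731988896996/692959995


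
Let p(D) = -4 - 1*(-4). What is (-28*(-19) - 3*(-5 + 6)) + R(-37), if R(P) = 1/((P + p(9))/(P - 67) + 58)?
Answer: 3210605/6069 ≈ 529.02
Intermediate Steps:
p(D) = 0 (p(D) = -4 + 4 = 0)
R(P) = 1/(58 + P/(-67 + P)) (R(P) = 1/((P + 0)/(P - 67) + 58) = 1/(P/(-67 + P) + 58) = 1/(58 + P/(-67 + P)))
(-28*(-19) - 3*(-5 + 6)) + R(-37) = (-28*(-19) - 3*(-5 + 6)) + (-67 - 37)/(-3886 + 59*(-37)) = (532 - 3*1) - 104/(-3886 - 2183) = (532 - 3) - 104/(-6069) = 529 - 1/6069*(-104) = 529 + 104/6069 = 3210605/6069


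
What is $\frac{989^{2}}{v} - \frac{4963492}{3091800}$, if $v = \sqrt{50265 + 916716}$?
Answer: $- \frac{1240873}{772950} + \frac{978121 \sqrt{966981}}{966981} \approx 993.08$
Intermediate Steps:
$v = \sqrt{966981} \approx 983.35$
$\frac{989^{2}}{v} - \frac{4963492}{3091800} = \frac{989^{2}}{\sqrt{966981}} - \frac{4963492}{3091800} = 978121 \frac{\sqrt{966981}}{966981} - \frac{1240873}{772950} = \frac{978121 \sqrt{966981}}{966981} - \frac{1240873}{772950} = - \frac{1240873}{772950} + \frac{978121 \sqrt{966981}}{966981}$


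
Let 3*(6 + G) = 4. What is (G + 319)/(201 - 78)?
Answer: 23/9 ≈ 2.5556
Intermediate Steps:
G = -14/3 (G = -6 + (⅓)*4 = -6 + 4/3 = -14/3 ≈ -4.6667)
(G + 319)/(201 - 78) = (-14/3 + 319)/(201 - 78) = (943/3)/123 = (943/3)*(1/123) = 23/9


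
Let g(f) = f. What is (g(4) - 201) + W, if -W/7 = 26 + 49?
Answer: -722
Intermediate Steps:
W = -525 (W = -7*(26 + 49) = -7*75 = -525)
(g(4) - 201) + W = (4 - 201) - 525 = -197 - 525 = -722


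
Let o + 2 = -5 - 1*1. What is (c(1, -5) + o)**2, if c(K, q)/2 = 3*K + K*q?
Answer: 144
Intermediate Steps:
c(K, q) = 6*K + 2*K*q (c(K, q) = 2*(3*K + K*q) = 6*K + 2*K*q)
o = -8 (o = -2 + (-5 - 1*1) = -2 + (-5 - 1) = -2 - 6 = -8)
(c(1, -5) + o)**2 = (2*1*(3 - 5) - 8)**2 = (2*1*(-2) - 8)**2 = (-4 - 8)**2 = (-12)**2 = 144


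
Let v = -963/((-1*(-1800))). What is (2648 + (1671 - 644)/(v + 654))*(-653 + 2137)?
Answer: 513880208576/130693 ≈ 3.9320e+6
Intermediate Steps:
v = -107/200 (v = -963/1800 = -963*1/1800 = -107/200 ≈ -0.53500)
(2648 + (1671 - 644)/(v + 654))*(-653 + 2137) = (2648 + (1671 - 644)/(-107/200 + 654))*(-653 + 2137) = (2648 + 1027/(130693/200))*1484 = (2648 + 1027*(200/130693))*1484 = (2648 + 205400/130693)*1484 = (346280464/130693)*1484 = 513880208576/130693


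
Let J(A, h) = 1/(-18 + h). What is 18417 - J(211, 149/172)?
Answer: 54275071/2947 ≈ 18417.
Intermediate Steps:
18417 - J(211, 149/172) = 18417 - 1/(-18 + 149/172) = 18417 - 1/(-2947/172) = 18417 - 1*(-172/2947) = 18417 + 172/2947 = 54275071/2947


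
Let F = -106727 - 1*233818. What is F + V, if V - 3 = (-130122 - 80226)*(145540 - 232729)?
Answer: 18339691230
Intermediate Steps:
F = -340545 (F = -106727 - 233818 = -340545)
V = 18340031775 (V = 3 + (-130122 - 80226)*(145540 - 232729) = 3 - 210348*(-87189) = 3 + 18340031772 = 18340031775)
F + V = -340545 + 18340031775 = 18339691230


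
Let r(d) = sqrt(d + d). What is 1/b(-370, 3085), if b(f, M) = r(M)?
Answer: sqrt(6170)/6170 ≈ 0.012731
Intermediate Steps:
r(d) = sqrt(2)*sqrt(d) (r(d) = sqrt(2*d) = sqrt(2)*sqrt(d))
b(f, M) = sqrt(2)*sqrt(M)
1/b(-370, 3085) = 1/(sqrt(2)*sqrt(3085)) = 1/(sqrt(6170)) = sqrt(6170)/6170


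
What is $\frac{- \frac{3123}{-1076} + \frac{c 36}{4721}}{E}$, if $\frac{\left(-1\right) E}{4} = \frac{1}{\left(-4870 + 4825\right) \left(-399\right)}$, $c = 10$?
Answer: $- \frac{271677877065}{20319184} \approx -13371.0$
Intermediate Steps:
$E = - \frac{4}{17955}$ ($E = - 4 \frac{1}{\left(-4870 + 4825\right) \left(-399\right)} = - 4 \frac{1}{-45} \left(- \frac{1}{399}\right) = - 4 \left(\left(- \frac{1}{45}\right) \left(- \frac{1}{399}\right)\right) = \left(-4\right) \frac{1}{17955} = - \frac{4}{17955} \approx -0.00022278$)
$\frac{- \frac{3123}{-1076} + \frac{c 36}{4721}}{E} = \frac{- \frac{3123}{-1076} + \frac{10 \cdot 36}{4721}}{- \frac{4}{17955}} = \left(\left(-3123\right) \left(- \frac{1}{1076}\right) + 360 \cdot \frac{1}{4721}\right) \left(- \frac{17955}{4}\right) = \left(\frac{3123}{1076} + \frac{360}{4721}\right) \left(- \frac{17955}{4}\right) = \frac{15131043}{5079796} \left(- \frac{17955}{4}\right) = - \frac{271677877065}{20319184}$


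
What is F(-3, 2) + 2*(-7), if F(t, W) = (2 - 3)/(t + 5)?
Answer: -29/2 ≈ -14.500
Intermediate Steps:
F(t, W) = -1/(5 + t)
F(-3, 2) + 2*(-7) = -1/(5 - 3) + 2*(-7) = -1/2 - 14 = -1*½ - 14 = -½ - 14 = -29/2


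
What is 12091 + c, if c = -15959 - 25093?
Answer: -28961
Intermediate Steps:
c = -41052
12091 + c = 12091 - 41052 = -28961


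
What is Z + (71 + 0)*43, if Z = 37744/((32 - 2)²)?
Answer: 696361/225 ≈ 3094.9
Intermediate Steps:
Z = 9436/225 (Z = 37744/(30²) = 37744/900 = 37744*(1/900) = 9436/225 ≈ 41.938)
Z + (71 + 0)*43 = 9436/225 + (71 + 0)*43 = 9436/225 + 71*43 = 9436/225 + 3053 = 696361/225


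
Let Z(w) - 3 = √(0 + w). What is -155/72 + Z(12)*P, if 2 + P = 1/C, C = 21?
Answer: -4037/504 - 82*√3/21 ≈ -14.773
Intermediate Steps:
Z(w) = 3 + √w (Z(w) = 3 + √(0 + w) = 3 + √w)
P = -41/21 (P = -2 + 1/21 = -41/21 ≈ -1.9524)
-155/72 + Z(12)*P = -155/72 + (3 + √12)*(-41/21) = -155*1/72 + (3 + 2*√3)*(-41/21) = -155/72 + (-41/7 - 82*√3/21) = -4037/504 - 82*√3/21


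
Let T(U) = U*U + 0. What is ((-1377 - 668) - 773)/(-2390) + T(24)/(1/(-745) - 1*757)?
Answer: 140914847/336969685 ≈ 0.41818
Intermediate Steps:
T(U) = U² (T(U) = U² + 0 = U²)
((-1377 - 668) - 773)/(-2390) + T(24)/(1/(-745) - 1*757) = ((-1377 - 668) - 773)/(-2390) + 24²/(1/(-745) - 1*757) = (-2045 - 773)*(-1/2390) + 576/(-1/745 - 757) = -2818*(-1/2390) + 576/(-563966/745) = 1409/1195 + 576*(-745/563966) = 1409/1195 - 214560/281983 = 140914847/336969685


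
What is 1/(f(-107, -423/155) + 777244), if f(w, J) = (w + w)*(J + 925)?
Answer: 155/89881092 ≈ 1.7245e-6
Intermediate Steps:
f(w, J) = 2*w*(925 + J) (f(w, J) = (2*w)*(925 + J) = 2*w*(925 + J))
1/(f(-107, -423/155) + 777244) = 1/(2*(-107)*(925 - 423/155) + 777244) = 1/(2*(-107)*(142952/155) + 777244) = 1/(-30591728/155 + 777244) = 1/(89881092/155) = 155/89881092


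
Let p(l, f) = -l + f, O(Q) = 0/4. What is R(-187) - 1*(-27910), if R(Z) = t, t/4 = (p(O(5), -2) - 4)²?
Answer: 28054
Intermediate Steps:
O(Q) = 0 (O(Q) = 0*(¼) = 0)
p(l, f) = f - l
t = 144 (t = 4*((-2 - 1*0) - 4)² = 4*((-2 + 0) - 4)² = 4*(-2 - 4)² = 4*(-6)² = 4*36 = 144)
R(Z) = 144
R(-187) - 1*(-27910) = 144 - 1*(-27910) = 144 + 27910 = 28054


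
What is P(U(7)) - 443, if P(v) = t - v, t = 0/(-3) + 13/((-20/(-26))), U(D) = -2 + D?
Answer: -4311/10 ≈ -431.10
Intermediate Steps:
t = 169/10 (t = 0*(-⅓) + 13/((-20*(-1/26))) = 0 + 13/(10/13) = 0 + 13*(13/10) = 0 + 169/10 = 169/10 ≈ 16.900)
P(v) = 169/10 - v
P(U(7)) - 443 = (169/10 - (-2 + 7)) - 443 = (169/10 - 1*5) - 443 = (169/10 - 5) - 443 = 119/10 - 443 = -4311/10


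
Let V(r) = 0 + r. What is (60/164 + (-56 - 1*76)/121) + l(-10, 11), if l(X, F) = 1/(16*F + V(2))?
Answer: -57755/80278 ≈ -0.71944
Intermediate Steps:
V(r) = r
l(X, F) = 1/(2 + 16*F) (l(X, F) = 1/(16*F + 2) = 1/(2 + 16*F))
(60/164 + (-56 - 1*76)/121) + l(-10, 11) = (60/164 + (-56 - 1*76)/121) + 1/(2*(1 + 8*11)) = (60*(1/164) + (-56 - 76)*(1/121)) + 1/(2*(1 + 88)) = (15/41 - 132*1/121) + (1/2)/89 = (15/41 - 12/11) + (1/2)*(1/89) = -327/451 + 1/178 = -57755/80278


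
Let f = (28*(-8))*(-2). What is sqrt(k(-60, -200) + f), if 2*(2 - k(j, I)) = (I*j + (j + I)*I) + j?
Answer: 4*I*sqrt(1970) ≈ 177.54*I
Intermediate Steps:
k(j, I) = 2 - j/2 - I*j/2 - I*(I + j)/2 (k(j, I) = 2 - ((I*j + (j + I)*I) + j)/2 = 2 - ((I*j + (I + j)*I) + j)/2 = 2 - ((I*j + I*(I + j)) + j)/2 = 2 - (j + I*j + I*(I + j))/2 = 2 + (-j/2 - I*j/2 - I*(I + j)/2) = 2 - j/2 - I*j/2 - I*(I + j)/2)
f = 448 (f = -224*(-2) = 448)
sqrt(k(-60, -200) + f) = sqrt((2 - 1/2*(-60) - 1/2*(-200)**2 - 1*(-200)*(-60)) + 448) = sqrt((2 + 30 - 1/2*40000 - 12000) + 448) = sqrt((2 + 30 - 20000 - 12000) + 448) = sqrt(-31968 + 448) = sqrt(-31520) = 4*I*sqrt(1970)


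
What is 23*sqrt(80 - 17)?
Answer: 69*sqrt(7) ≈ 182.56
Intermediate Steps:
23*sqrt(80 - 17) = 23*sqrt(63) = 23*(3*sqrt(7)) = 69*sqrt(7)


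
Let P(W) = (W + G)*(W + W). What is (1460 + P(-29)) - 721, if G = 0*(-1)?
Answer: 2421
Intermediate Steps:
G = 0
P(W) = 2*W² (P(W) = (W + 0)*(W + W) = W*(2*W) = 2*W²)
(1460 + P(-29)) - 721 = (1460 + 2*(-29)²) - 721 = (1460 + 2*841) - 721 = (1460 + 1682) - 721 = 3142 - 721 = 2421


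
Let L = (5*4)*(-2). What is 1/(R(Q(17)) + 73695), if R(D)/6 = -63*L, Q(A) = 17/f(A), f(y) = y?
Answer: 1/88815 ≈ 1.1259e-5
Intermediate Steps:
L = -40 (L = 20*(-2) = -40)
Q(A) = 17/A
R(D) = 15120 (R(D) = 6*(-63*(-40)) = 6*2520 = 15120)
1/(R(Q(17)) + 73695) = 1/(15120 + 73695) = 1/88815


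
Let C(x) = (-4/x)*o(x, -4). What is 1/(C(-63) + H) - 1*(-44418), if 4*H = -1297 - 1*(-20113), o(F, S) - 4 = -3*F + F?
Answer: 13186460559/296872 ≈ 44418.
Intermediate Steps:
o(F, S) = 4 - 2*F (o(F, S) = 4 + (-3*F + F) = 4 - 2*F)
H = 4704 (H = (-1297 - 1*(-20113))/4 = (-1297 + 20113)/4 = (¼)*18816 = 4704)
C(x) = -4*(4 - 2*x)/x (C(x) = (-4/x)*(4 - 2*x) = -4*(4 - 2*x)/x)
1/(C(-63) + H) - 1*(-44418) = 1/((8 - 16/(-63)) + 4704) - 1*(-44418) = 1/((8 - 16*(-1/63)) + 4704) + 44418 = 1/((8 + 16/63) + 4704) + 44418 = 1/(520/63 + 4704) + 44418 = 1/(296872/63) + 44418 = 63/296872 + 44418 = 13186460559/296872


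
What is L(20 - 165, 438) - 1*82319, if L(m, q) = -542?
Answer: -82861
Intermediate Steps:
L(20 - 165, 438) - 1*82319 = -542 - 1*82319 = -542 - 82319 = -82861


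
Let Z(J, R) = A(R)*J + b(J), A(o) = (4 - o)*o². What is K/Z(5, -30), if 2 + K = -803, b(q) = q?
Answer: -161/30601 ≈ -0.0052613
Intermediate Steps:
A(o) = o²*(4 - o)
Z(J, R) = J + J*R²*(4 - R) (Z(J, R) = (R²*(4 - R))*J + J = J*R²*(4 - R) + J = J + J*R²*(4 - R))
K = -805 (K = -2 - 803 = -805)
K/Z(5, -30) = -805*1/(5*(1 - 1*(-30)²*(-4 - 30))) = -805*1/(5*(1 - 1*900*(-34))) = -805*1/(5*(1 + 30600)) = -805/(5*30601) = -805/153005 = -805*1/153005 = -161/30601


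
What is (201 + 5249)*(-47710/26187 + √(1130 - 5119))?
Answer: -260019500/26187 + 5450*I*√3989 ≈ -9929.3 + 3.4421e+5*I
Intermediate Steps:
(201 + 5249)*(-47710/26187 + √(1130 - 5119)) = 5450*(-47710*1/26187 + √(-3989)) = 5450*(-47710/26187 + I*√3989) = -260019500/26187 + 5450*I*√3989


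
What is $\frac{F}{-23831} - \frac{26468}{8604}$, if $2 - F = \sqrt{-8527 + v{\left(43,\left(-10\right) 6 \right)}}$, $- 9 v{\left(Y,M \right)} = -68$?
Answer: $- \frac{157694029}{51260481} + \frac{5 i \sqrt{3067}}{71493} \approx -3.0763 + 0.0038731 i$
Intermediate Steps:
$v{\left(Y,M \right)} = \frac{68}{9}$ ($v{\left(Y,M \right)} = \left(- \frac{1}{9}\right) \left(-68\right) = \frac{68}{9}$)
$F = 2 - \frac{5 i \sqrt{3067}}{3}$ ($F = 2 - \sqrt{-8527 + \frac{68}{9}} = 2 - \sqrt{- \frac{76675}{9}} = 2 - \frac{5 i \sqrt{3067}}{3} \approx 2.0 - 92.301 i$)
$\frac{F}{-23831} - \frac{26468}{8604} = \frac{2 - \frac{5 i \sqrt{3067}}{3}}{-23831} - \frac{26468}{8604} = \left(2 - \frac{5 i \sqrt{3067}}{3}\right) \left(- \frac{1}{23831}\right) - \frac{6617}{2151} = \left(- \frac{2}{23831} + \frac{5 i \sqrt{3067}}{71493}\right) - \frac{6617}{2151} = - \frac{157694029}{51260481} + \frac{5 i \sqrt{3067}}{71493}$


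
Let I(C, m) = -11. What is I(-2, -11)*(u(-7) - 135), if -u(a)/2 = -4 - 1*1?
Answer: 1375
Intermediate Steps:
u(a) = 10 (u(a) = -2*(-4 - 1*1) = -2*(-4 - 1) = -2*(-5) = 10)
I(-2, -11)*(u(-7) - 135) = -11*(10 - 135) = -11*(-125) = 1375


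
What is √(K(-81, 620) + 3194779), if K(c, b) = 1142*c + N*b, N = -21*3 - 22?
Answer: √3049577 ≈ 1746.3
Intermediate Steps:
N = -85 (N = -63 - 22 = -85)
K(c, b) = -85*b + 1142*c (K(c, b) = 1142*c - 85*b = -85*b + 1142*c)
√(K(-81, 620) + 3194779) = √((-85*620 + 1142*(-81)) + 3194779) = √((-52700 - 92502) + 3194779) = √(-145202 + 3194779) = √3049577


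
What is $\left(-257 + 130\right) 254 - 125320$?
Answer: $-157578$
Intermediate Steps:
$\left(-257 + 130\right) 254 - 125320 = \left(-127\right) 254 - 125320 = -32258 - 125320 = -157578$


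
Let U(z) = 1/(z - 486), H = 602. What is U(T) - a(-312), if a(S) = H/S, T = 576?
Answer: 4541/2340 ≈ 1.9406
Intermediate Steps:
U(z) = 1/(-486 + z)
a(S) = 602/S
U(T) - a(-312) = 1/(-486 + 576) - 602/(-312) = 1/90 - 602*(-1)/312 = 1/90 - 1*(-301/156) = 1/90 + 301/156 = 4541/2340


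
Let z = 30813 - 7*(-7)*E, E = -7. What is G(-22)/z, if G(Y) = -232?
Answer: -116/15235 ≈ -0.0076140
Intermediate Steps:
z = 30470 (z = 30813 - 7*(-7)*(-7) = 30813 - (-49)*(-7) = 30813 - 1*343 = 30813 - 343 = 30470)
G(-22)/z = -232/30470 = -232*1/30470 = -116/15235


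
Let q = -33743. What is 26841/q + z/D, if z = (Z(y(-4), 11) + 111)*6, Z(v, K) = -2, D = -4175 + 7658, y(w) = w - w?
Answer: -23806427/39175623 ≈ -0.60769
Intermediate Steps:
y(w) = 0
D = 3483
z = 654 (z = (-2 + 111)*6 = 109*6 = 654)
26841/q + z/D = 26841/(-33743) + 654/3483 = 26841*(-1/33743) + 654*(1/3483) = -26841/33743 + 218/1161 = -23806427/39175623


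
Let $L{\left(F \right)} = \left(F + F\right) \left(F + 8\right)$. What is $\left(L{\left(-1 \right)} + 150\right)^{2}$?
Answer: $18496$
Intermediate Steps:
$L{\left(F \right)} = 2 F \left(8 + F\right)$
$\left(L{\left(-1 \right)} + 150\right)^{2} = \left(2 \left(-1\right) \left(8 - 1\right) + 150\right)^{2} = \left(2 \left(-1\right) 7 + 150\right)^{2} = \left(-14 + 150\right)^{2} = 136^{2} = 18496$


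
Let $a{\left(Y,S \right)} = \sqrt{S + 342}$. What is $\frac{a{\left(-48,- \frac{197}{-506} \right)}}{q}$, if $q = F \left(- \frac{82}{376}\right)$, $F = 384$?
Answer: $- \frac{47 \sqrt{87663994}}{1991616} \approx -0.22095$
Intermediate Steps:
$a{\left(Y,S \right)} = \sqrt{342 + S}$
$q = - \frac{3936}{47}$ ($q = 384 \left(- \frac{82}{376}\right) = 384 \left(\left(-82\right) \frac{1}{376}\right) = 384 \left(- \frac{41}{188}\right) = - \frac{3936}{47} \approx -83.745$)
$\frac{a{\left(-48,- \frac{197}{-506} \right)}}{q} = \frac{\sqrt{342 - \frac{197}{-506}}}{- \frac{3936}{47}} = \sqrt{342 - - \frac{197}{506}} \left(- \frac{47}{3936}\right) = \sqrt{342 + \frac{197}{506}} \left(- \frac{47}{3936}\right) = \sqrt{\frac{173249}{506}} \left(- \frac{47}{3936}\right) = \frac{\sqrt{87663994}}{506} \left(- \frac{47}{3936}\right) = - \frac{47 \sqrt{87663994}}{1991616}$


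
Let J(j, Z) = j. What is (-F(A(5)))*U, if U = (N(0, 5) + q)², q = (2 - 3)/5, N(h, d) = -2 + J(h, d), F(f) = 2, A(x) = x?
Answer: -242/25 ≈ -9.6800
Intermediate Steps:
N(h, d) = -2 + h
q = -⅕ (q = -1*⅕ = -⅕ ≈ -0.20000)
U = 121/25 (U = ((-2 + 0) - ⅕)² = (-2 - ⅕)² = (-11/5)² = 121/25 ≈ 4.8400)
(-F(A(5)))*U = -1*2*(121/25) = -2*121/25 = -242/25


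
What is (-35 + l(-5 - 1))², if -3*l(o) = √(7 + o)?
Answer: 11236/9 ≈ 1248.4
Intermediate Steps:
l(o) = -√(7 + o)/3
(-35 + l(-5 - 1))² = (-35 - √(7 + (-5 - 1))/3)² = (-35 - √(7 - 6)/3)² = (-35 - √1/3)² = (-35 - ⅓*1)² = (-35 - ⅓)² = (-106/3)² = 11236/9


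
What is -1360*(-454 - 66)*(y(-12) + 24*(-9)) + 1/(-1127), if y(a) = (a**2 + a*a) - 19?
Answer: 42241763199/1127 ≈ 3.7482e+7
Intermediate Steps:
y(a) = -19 + 2*a**2 (y(a) = (a**2 + a**2) - 19 = 2*a**2 - 19 = -19 + 2*a**2)
-1360*(-454 - 66)*(y(-12) + 24*(-9)) + 1/(-1127) = -1360*(-454 - 66)*((-19 + 2*(-12)**2) + 24*(-9)) + 1/(-1127) = -(-707200)*((-19 + 2*144) - 216) - 1/1127 = -(-707200)*((-19 + 288) - 216) - 1/1127 = -(-707200)*(269 - 216) - 1/1127 = -(-707200)*53 - 1/1127 = -1360*(-27560) - 1/1127 = 37481600 - 1/1127 = 42241763199/1127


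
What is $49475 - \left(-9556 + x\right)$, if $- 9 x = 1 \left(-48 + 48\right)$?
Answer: $59031$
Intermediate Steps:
$x = 0$ ($x = - \frac{1 \left(-48 + 48\right)}{9} = - \frac{1 \cdot 0}{9} = \left(- \frac{1}{9}\right) 0 = 0$)
$49475 - \left(-9556 + x\right) = 49475 - \left(-9556 + 0\right) = 49475 - -9556 = 49475 + 9556 = 59031$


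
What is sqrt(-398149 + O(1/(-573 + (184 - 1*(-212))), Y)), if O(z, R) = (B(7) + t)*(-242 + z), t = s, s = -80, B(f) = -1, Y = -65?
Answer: I*sqrt(1317720514)/59 ≈ 615.26*I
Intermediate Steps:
t = -80
O(z, R) = 19602 - 81*z (O(z, R) = (-1 - 80)*(-242 + z) = -81*(-242 + z) = 19602 - 81*z)
sqrt(-398149 + O(1/(-573 + (184 - 1*(-212))), Y)) = sqrt(-398149 + (19602 - 81/(-573 + (184 - 1*(-212))))) = sqrt(-398149 + (19602 - 81/(-573 + (184 + 212)))) = sqrt(-398149 + (19602 - 81/(-573 + 396))) = sqrt(-398149 + (19602 - 81/(-177))) = sqrt(-398149 + (19602 - 81*(-1/177))) = sqrt(-398149 + (19602 + 27/59)) = sqrt(-398149 + 1156545/59) = sqrt(-22334246/59) = I*sqrt(1317720514)/59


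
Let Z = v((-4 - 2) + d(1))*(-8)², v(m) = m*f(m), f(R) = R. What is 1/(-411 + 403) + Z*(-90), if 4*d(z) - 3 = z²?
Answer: -1152001/8 ≈ -1.4400e+5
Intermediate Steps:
d(z) = ¾ + z²/4
v(m) = m² (v(m) = m*m = m²)
Z = 1600 (Z = ((-4 - 2) + (¾ + (¼)*1²))²*(-8)² = (-6 + (¾ + (¼)*1))²*64 = (-6 + (¾ + ¼))²*64 = (-6 + 1)²*64 = (-5)²*64 = 25*64 = 1600)
1/(-411 + 403) + Z*(-90) = 1/(-411 + 403) + 1600*(-90) = 1/(-8) - 144000 = -⅛ - 144000 = -1152001/8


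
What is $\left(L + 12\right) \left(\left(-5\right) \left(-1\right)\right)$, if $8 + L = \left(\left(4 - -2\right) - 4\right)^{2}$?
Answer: $40$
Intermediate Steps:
$L = -4$ ($L = -8 + \left(\left(4 - -2\right) - 4\right)^{2} = -8 + \left(\left(4 + 2\right) - 4\right)^{2} = -8 + \left(6 - 4\right)^{2} = -8 + 2^{2} = -8 + 4 = -4$)
$\left(L + 12\right) \left(\left(-5\right) \left(-1\right)\right) = \left(-4 + 12\right) \left(\left(-5\right) \left(-1\right)\right) = 8 \cdot 5 = 40$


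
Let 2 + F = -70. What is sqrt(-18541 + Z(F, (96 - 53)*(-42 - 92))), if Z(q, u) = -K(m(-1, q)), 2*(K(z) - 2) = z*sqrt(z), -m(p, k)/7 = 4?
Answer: sqrt(-18543 + 28*I*sqrt(7)) ≈ 0.272 + 136.17*I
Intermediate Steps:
F = -72 (F = -2 - 70 = -72)
m(p, k) = -28 (m(p, k) = -7*4 = -28)
K(z) = 2 + z**(3/2)/2 (K(z) = 2 + (z*sqrt(z))/2 = 2 + z**(3/2)/2)
Z(q, u) = -2 + 28*I*sqrt(7) (Z(q, u) = -(2 + (-28)**(3/2)/2) = -(2 + (-56*I*sqrt(7))/2) = -(2 - 28*I*sqrt(7)) = -2 + 28*I*sqrt(7))
sqrt(-18541 + Z(F, (96 - 53)*(-42 - 92))) = sqrt(-18541 + (-2 + 28*I*sqrt(7))) = sqrt(-18543 + 28*I*sqrt(7))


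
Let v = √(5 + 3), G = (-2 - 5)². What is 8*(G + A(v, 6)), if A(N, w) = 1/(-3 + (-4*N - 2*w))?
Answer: 37904/97 + 64*√2/97 ≈ 391.70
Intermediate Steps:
G = 49 (G = (-7)² = 49)
v = 2*√2 (v = √8 = 2*√2 ≈ 2.8284)
A(N, w) = 1/(-3 - 4*N - 2*w)
8*(G + A(v, 6)) = 8*(49 - 1/(3 + 2*6 + 4*(2*√2))) = 8*(49 - 1/(3 + 12 + 8*√2)) = 8*(49 - 1/(15 + 8*√2)) = 392 - 8/(15 + 8*√2)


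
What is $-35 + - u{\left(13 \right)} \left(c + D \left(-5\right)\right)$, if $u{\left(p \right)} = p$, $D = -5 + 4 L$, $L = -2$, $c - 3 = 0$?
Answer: $-919$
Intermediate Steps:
$c = 3$ ($c = 3 + 0 = 3$)
$D = -13$ ($D = -5 + 4 \left(-2\right) = -5 - 8 = -13$)
$-35 + - u{\left(13 \right)} \left(c + D \left(-5\right)\right) = -35 + \left(-1\right) 13 \left(3 - -65\right) = -35 - 13 \left(3 + 65\right) = -35 - 884 = -919$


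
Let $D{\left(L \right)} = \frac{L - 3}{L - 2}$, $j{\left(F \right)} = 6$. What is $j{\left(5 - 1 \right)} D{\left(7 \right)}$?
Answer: $\frac{24}{5} \approx 4.8$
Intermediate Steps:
$D{\left(L \right)} = \frac{-3 + L}{-2 + L}$
$j{\left(5 - 1 \right)} D{\left(7 \right)} = 6 \frac{-3 + 7}{-2 + 7} = 6 \cdot \frac{1}{5} \cdot 4 = 6 \cdot \frac{4}{5} = \frac{24}{5}$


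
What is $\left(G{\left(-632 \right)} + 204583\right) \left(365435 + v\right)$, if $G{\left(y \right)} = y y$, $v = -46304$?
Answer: $192757357917$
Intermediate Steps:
$G{\left(y \right)} = y^{2}$
$\left(G{\left(-632 \right)} + 204583\right) \left(365435 + v\right) = \left(\left(-632\right)^{2} + 204583\right) \left(365435 - 46304\right) = \left(399424 + 204583\right) 319131 = 604007 \cdot 319131 = 192757357917$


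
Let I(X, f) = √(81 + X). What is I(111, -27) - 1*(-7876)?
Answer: 7876 + 8*√3 ≈ 7889.9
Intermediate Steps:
I(111, -27) - 1*(-7876) = √(81 + 111) - 1*(-7876) = √192 + 7876 = 8*√3 + 7876 = 7876 + 8*√3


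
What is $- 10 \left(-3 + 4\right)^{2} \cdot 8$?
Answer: $-80$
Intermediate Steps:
$- 10 \left(-3 + 4\right)^{2} \cdot 8 = - 10 \cdot 1^{2} \cdot 8 = \left(-10\right) 1 \cdot 8 = \left(-10\right) 8 = -80$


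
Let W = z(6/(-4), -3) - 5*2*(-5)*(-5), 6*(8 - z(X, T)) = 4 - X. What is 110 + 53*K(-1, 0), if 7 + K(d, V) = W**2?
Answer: 450315341/144 ≈ 3.1272e+6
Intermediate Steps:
z(X, T) = 22/3 + X/6 (z(X, T) = 8 - (4 - X)/6 = 8 + (-2/3 + X/6) = 22/3 + X/6)
W = -2915/12 (W = (22/3 + (6/(-4))/6) - 5*2*(-5)*(-5) = (22/3 + (6*(-1/4))/6) - (-50)*(-5) = (22/3 + (1/6)*(-3/2)) - 5*50 = (22/3 - 1/4) - 250 = 85/12 - 250 = -2915/12 ≈ -242.92)
K(d, V) = 8496217/144 (K(d, V) = -7 + (-2915/12)**2 = -7 + 8497225/144 = 8496217/144)
110 + 53*K(-1, 0) = 110 + 53*(8496217/144) = 110 + 450299501/144 = 450315341/144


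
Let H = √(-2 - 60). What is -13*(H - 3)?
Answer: 39 - 13*I*√62 ≈ 39.0 - 102.36*I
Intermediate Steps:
H = I*√62 (H = √(-62) = I*√62 ≈ 7.874*I)
-13*(H - 3) = -13*(I*√62 - 3) = -13*(-3 + I*√62) = 39 - 13*I*√62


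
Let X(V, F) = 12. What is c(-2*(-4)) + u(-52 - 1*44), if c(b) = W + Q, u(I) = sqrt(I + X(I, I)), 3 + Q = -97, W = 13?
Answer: -87 + 2*I*sqrt(21) ≈ -87.0 + 9.1651*I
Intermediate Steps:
Q = -100 (Q = -3 - 97 = -100)
u(I) = sqrt(12 + I) (u(I) = sqrt(I + 12) = sqrt(12 + I))
c(b) = -87 (c(b) = 13 - 100 = -87)
c(-2*(-4)) + u(-52 - 1*44) = -87 + sqrt(12 + (-52 - 1*44)) = -87 + sqrt(12 + (-52 - 44)) = -87 + sqrt(12 - 96) = -87 + sqrt(-84) = -87 + 2*I*sqrt(21)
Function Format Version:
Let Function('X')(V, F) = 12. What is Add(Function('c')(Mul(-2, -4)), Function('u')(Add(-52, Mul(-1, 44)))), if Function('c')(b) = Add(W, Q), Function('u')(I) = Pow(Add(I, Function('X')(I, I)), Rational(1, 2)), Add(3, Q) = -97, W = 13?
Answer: Add(-87, Mul(2, I, Pow(21, Rational(1, 2)))) ≈ Add(-87.000, Mul(9.1651, I))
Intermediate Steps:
Q = -100 (Q = Add(-3, -97) = -100)
Function('u')(I) = Pow(Add(12, I), Rational(1, 2)) (Function('u')(I) = Pow(Add(I, 12), Rational(1, 2)) = Pow(Add(12, I), Rational(1, 2)))
Function('c')(b) = -87 (Function('c')(b) = Add(13, -100) = -87)
Add(Function('c')(Mul(-2, -4)), Function('u')(Add(-52, Mul(-1, 44)))) = Add(-87, Pow(Add(12, Add(-52, Mul(-1, 44))), Rational(1, 2))) = Add(-87, Pow(Add(12, Add(-52, -44)), Rational(1, 2))) = Add(-87, Pow(Add(12, -96), Rational(1, 2))) = Add(-87, Pow(-84, Rational(1, 2))) = Add(-87, Mul(2, I, Pow(21, Rational(1, 2))))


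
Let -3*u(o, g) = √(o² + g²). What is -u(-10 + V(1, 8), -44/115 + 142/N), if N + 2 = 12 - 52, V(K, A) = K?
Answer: √555020146/7245 ≈ 3.2517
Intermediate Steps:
N = -42 (N = -2 + (12 - 52) = -2 - 40 = -42)
u(o, g) = -√(g² + o²)/3 (u(o, g) = -√(o² + g²)/3 = -√(g² + o²)/3)
-u(-10 + V(1, 8), -44/115 + 142/N) = -(-1)*√((-44/115 + 142/(-42))² + (-10 + 1)²)/3 = -(-1)*√((-44*1/115 + 142*(-1/42))² + (-9)²)/3 = -(-1)*√((-44/115 - 71/21)² + 81)/3 = -(-1)*√((-9089/2415)² + 81)/3 = -(-1)*√(82609921/5832225 + 81)/3 = -(-1)*√(555020146/5832225)/3 = -(-1)*√555020146/2415/3 = -(-1)*√555020146/7245 = √555020146/7245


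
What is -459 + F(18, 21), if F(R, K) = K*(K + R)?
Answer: 360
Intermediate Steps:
-459 + F(18, 21) = -459 + 21*(21 + 18) = -459 + 21*39 = -459 + 819 = 360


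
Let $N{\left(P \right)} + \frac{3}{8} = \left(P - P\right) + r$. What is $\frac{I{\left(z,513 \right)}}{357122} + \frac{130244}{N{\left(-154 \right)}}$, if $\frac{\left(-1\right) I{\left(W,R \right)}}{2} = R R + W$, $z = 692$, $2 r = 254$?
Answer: $\frac{185784699879}{180882293} \approx 1027.1$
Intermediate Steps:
$r = 127$ ($r = \frac{1}{2} \cdot 254 = 127$)
$I{\left(W,R \right)} = - 2 W - 2 R^{2}$ ($I{\left(W,R \right)} = - 2 \left(R R + W\right) = - 2 \left(R^{2} + W\right) = - 2 \left(W + R^{2}\right) = - 2 W - 2 R^{2}$)
$N{\left(P \right)} = \frac{1013}{8}$ ($N{\left(P \right)} = - \frac{3}{8} + \left(\left(P - P\right) + 127\right) = - \frac{3}{8} + \left(0 + 127\right) = - \frac{3}{8} + 127 = \frac{1013}{8}$)
$\frac{I{\left(z,513 \right)}}{357122} + \frac{130244}{N{\left(-154 \right)}} = \frac{\left(-2\right) 692 - 2 \cdot 513^{2}}{357122} + \frac{130244}{\frac{1013}{8}} = \left(-1384 - 526338\right) \frac{1}{357122} + 130244 \cdot \frac{8}{1013} = \left(-1384 - 526338\right) \frac{1}{357122} + \frac{1041952}{1013} = \left(-527722\right) \frac{1}{357122} + \frac{1041952}{1013} = - \frac{263861}{178561} + \frac{1041952}{1013} = \frac{185784699879}{180882293}$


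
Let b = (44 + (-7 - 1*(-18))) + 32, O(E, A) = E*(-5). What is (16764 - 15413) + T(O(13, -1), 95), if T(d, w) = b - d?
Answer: 1503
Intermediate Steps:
O(E, A) = -5*E
b = 87 (b = (44 + (-7 + 18)) + 32 = (44 + 11) + 32 = 55 + 32 = 87)
T(d, w) = 87 - d
(16764 - 15413) + T(O(13, -1), 95) = (16764 - 15413) + (87 - (-5)*13) = 1351 + (87 - 1*(-65)) = 1351 + (87 + 65) = 1351 + 152 = 1503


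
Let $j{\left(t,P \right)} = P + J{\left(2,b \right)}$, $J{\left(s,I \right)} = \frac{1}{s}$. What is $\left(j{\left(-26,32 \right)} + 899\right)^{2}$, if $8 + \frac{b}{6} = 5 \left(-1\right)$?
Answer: $\frac{3470769}{4} \approx 8.6769 \cdot 10^{5}$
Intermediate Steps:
$b = -78$ ($b = -48 + 6 \cdot 5 \left(-1\right) = -48 + 6 \left(-5\right) = -48 - 30 = -78$)
$j{\left(t,P \right)} = \frac{1}{2} + P$ ($j{\left(t,P \right)} = P + \frac{1}{2} = \frac{1}{2} + P$)
$\left(j{\left(-26,32 \right)} + 899\right)^{2} = \left(\left(\frac{1}{2} + 32\right) + 899\right)^{2} = \left(\frac{65}{2} + 899\right)^{2} = \left(\frac{1863}{2}\right)^{2} = \frac{3470769}{4}$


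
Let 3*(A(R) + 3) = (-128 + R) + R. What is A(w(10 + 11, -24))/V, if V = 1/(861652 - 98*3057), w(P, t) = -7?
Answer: -84871966/3 ≈ -2.8291e+7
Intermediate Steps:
A(R) = -137/3 + 2*R/3 (A(R) = -3 + ((-128 + R) + R)/3 = -3 + (-128 + 2*R)/3 = -3 + (-128/3 + 2*R/3) = -137/3 + 2*R/3)
V = 1/562066 (V = 1/(861652 - 299586) = 1/562066 ≈ 1.7791e-6)
A(w(10 + 11, -24))/V = (-137/3 + (⅔)*(-7))/(1/562066) = (-137/3 - 14/3)*562066 = -151/3*562066 = -84871966/3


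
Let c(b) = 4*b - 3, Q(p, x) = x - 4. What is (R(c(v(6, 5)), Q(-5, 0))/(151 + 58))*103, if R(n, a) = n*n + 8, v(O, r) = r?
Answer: 2781/19 ≈ 146.37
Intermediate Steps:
Q(p, x) = -4 + x
c(b) = -3 + 4*b
R(n, a) = 8 + n**2 (R(n, a) = n**2 + 8 = 8 + n**2)
(R(c(v(6, 5)), Q(-5, 0))/(151 + 58))*103 = ((8 + (-3 + 4*5)**2)/(151 + 58))*103 = ((8 + (-3 + 20)**2)/209)*103 = ((8 + 17**2)/209)*103 = ((8 + 289)/209)*103 = ((1/209)*297)*103 = (27/19)*103 = 2781/19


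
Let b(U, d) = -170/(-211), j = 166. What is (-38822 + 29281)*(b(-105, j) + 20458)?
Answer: -41186665128/211 ≈ -1.9520e+8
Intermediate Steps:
b(U, d) = 170/211 (b(U, d) = -170*(-1/211) = 170/211)
(-38822 + 29281)*(b(-105, j) + 20458) = (-38822 + 29281)*(170/211 + 20458) = -9541*4316808/211 = -41186665128/211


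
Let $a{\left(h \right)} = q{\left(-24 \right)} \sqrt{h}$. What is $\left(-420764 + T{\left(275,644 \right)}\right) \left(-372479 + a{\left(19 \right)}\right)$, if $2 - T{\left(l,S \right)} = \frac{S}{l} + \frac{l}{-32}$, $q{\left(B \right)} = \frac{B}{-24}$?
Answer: $\frac{1379159586505257}{8800} - \frac{3702650583 \sqrt{19}}{8800} \approx 1.5672 \cdot 10^{11}$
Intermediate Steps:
$q{\left(B \right)} = - \frac{B}{24}$ ($q{\left(B \right)} = B \left(- \frac{1}{24}\right) = - \frac{B}{24}$)
$T{\left(l,S \right)} = 2 + \frac{l}{32} - \frac{S}{l}$ ($T{\left(l,S \right)} = 2 - \left(\frac{S}{l} + \frac{l}{-32}\right) = 2 - \left(\frac{S}{l} + l \left(- \frac{1}{32}\right)\right) = 2 - \left(\frac{S}{l} - \frac{l}{32}\right) = 2 - \left(- \frac{l}{32} + \frac{S}{l}\right) = 2 + \frac{l}{32} - \frac{S}{l}$)
$a{\left(h \right)} = \sqrt{h}$ ($a{\left(h \right)} = \left(- \frac{1}{24}\right) \left(-24\right) \sqrt{h} = 1 \sqrt{h} = \sqrt{h}$)
$\left(-420764 + T{\left(275,644 \right)}\right) \left(-372479 + a{\left(19 \right)}\right) = \left(-420764 + \left(2 + \frac{1}{32} \cdot 275 - \frac{644}{275}\right)\right) \left(-372479 + \sqrt{19}\right) = \left(-420764 + \left(2 + \frac{275}{32} - 644 \cdot \frac{1}{275}\right)\right) \left(-372479 + \sqrt{19}\right) = \left(-420764 + \left(2 + \frac{275}{32} - \frac{644}{275}\right)\right) \left(-372479 + \sqrt{19}\right) = \left(-420764 + \frac{72617}{8800}\right) \left(-372479 + \sqrt{19}\right) = - \frac{3702650583 \left(-372479 + \sqrt{19}\right)}{8800} = \frac{1379159586505257}{8800} - \frac{3702650583 \sqrt{19}}{8800}$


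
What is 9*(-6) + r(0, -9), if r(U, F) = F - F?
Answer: -54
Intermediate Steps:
r(U, F) = 0
9*(-6) + r(0, -9) = 9*(-6) + 0 = -54 + 0 = -54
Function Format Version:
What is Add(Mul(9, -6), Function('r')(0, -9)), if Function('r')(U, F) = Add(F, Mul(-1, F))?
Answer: -54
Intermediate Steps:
Function('r')(U, F) = 0
Add(Mul(9, -6), Function('r')(0, -9)) = Add(Mul(9, -6), 0) = Add(-54, 0) = -54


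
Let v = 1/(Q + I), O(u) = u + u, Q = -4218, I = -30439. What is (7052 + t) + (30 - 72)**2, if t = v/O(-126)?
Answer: 76995100225/8733564 ≈ 8816.0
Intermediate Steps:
O(u) = 2*u
v = -1/34657 (v = 1/(-4218 - 30439) = 1/(-34657) = -1/34657 ≈ -2.8854e-5)
t = 1/8733564 (t = -1/(34657*(2*(-126))) = -1/34657/(-252) = -1/34657*(-1/252) = 1/8733564 ≈ 1.1450e-7)
(7052 + t) + (30 - 72)**2 = (7052 + 1/8733564) + (30 - 72)**2 = 61589093329/8733564 + (-42)**2 = 61589093329/8733564 + 1764 = 76995100225/8733564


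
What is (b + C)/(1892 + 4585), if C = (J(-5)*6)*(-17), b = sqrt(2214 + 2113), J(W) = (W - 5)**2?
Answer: -200/127 + sqrt(4327)/6477 ≈ -1.5646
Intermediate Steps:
J(W) = (-5 + W)**2
b = sqrt(4327) ≈ 65.780
C = -10200 (C = ((-5 - 5)**2*6)*(-17) = ((-10)**2*6)*(-17) = (100*6)*(-17) = 600*(-17) = -10200)
(b + C)/(1892 + 4585) = (sqrt(4327) - 10200)/(1892 + 4585) = (-10200 + sqrt(4327))/6477 = (-10200 + sqrt(4327))*(1/6477) = -200/127 + sqrt(4327)/6477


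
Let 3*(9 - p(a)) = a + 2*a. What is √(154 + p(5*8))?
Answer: √123 ≈ 11.091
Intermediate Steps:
p(a) = 9 - a (p(a) = 9 - (a + 2*a)/3 = 9 - a)
√(154 + p(5*8)) = √(154 + (9 - 5*8)) = √(154 + (9 - 1*40)) = √(154 + (9 - 40)) = √(154 - 31) = √123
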